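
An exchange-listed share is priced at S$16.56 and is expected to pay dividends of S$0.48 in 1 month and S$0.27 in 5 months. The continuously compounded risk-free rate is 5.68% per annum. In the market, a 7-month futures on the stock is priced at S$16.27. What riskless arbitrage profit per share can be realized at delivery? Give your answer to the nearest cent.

S$0.08 per share

PV(dividends) I = 0.48·e^(−0.0568·1/12) + 0.27·e^(−0.0568·5/12) = 0.7414
Fair futures F* = (S − I)·e^(rT) = (16.56 − 0.7414)·e^0.033133 = 15.8186 × 1.033688 = 16.3515
Market S$16.27 < fair 16.3515: forward underpriced → reverse cash-and-carry (short the stock, invest proceeds at r, pay the dividends, go long the forward).
Profit at T = |F_mkt − F*| = |16.27 − 16.3515| = S$0.08 per share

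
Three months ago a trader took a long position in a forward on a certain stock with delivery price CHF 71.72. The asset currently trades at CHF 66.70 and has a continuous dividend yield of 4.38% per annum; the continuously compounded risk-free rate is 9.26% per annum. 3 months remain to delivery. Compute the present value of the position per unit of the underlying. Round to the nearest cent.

Current fair forward for the remaining 3 months: F = S·e^((r − q)·T), (r − q) = 0.0926 − 0.0438 = 0.0488
F = 66.70 · e^(0.0488 × 3/12) = 66.70 × 1.012275 = 67.5187
Value of long forward = (F − K)·e^(−rT) = (67.5187 − 71.72) · e^(−0.0926·3/12)
= -4.2013 × 0.977116 = -4.11

-CHF 4.11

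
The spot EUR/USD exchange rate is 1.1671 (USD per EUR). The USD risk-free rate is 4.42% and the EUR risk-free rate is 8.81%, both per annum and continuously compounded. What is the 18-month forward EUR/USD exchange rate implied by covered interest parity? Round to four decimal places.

1.0927

F = S·e^((r_USD − r_EUR)T) = 1.1671 · e^((0.0442 − 0.0881) × 18/12)
= 1.1671 · e^-0.065850 = 1.1671 × 0.936271
F = 1.0927 USD per EUR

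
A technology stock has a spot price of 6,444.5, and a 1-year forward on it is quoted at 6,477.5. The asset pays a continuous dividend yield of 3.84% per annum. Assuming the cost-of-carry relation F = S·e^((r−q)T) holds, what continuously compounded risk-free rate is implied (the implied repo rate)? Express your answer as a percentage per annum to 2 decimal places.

From F = S·e^((r−q)T): (r − q) = ln(F/S)/T
ln(6477.5/6444.5) = ln(1.005121) = 0.005108
(r − q) = 0.005108 / (12/12) = 0.005108
r = ln(F/S)/T + q = 0.005108 + 0.0384 = 0.043508
r = 4.35%

4.35%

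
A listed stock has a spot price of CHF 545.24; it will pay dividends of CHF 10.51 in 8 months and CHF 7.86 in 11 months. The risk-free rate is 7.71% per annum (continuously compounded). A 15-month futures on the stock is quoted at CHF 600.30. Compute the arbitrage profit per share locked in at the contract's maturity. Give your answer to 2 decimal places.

CHF 18.96 per share

PV(dividends) I = 10.51·e^(−0.0771·8/12) + 7.86·e^(−0.0771·11/12) = 17.3071
Fair futures F* = (S − I)·e^(rT) = (545.24 − 17.3071)·e^0.096375 = 527.9329 × 1.101172 = 581.3449
Market CHF 600.30 > fair 581.3449: forward overpriced → cash-and-carry (borrow at r, buy the stock and collect the dividends, short the forward).
Profit at T = |F_mkt − F*| = |600.30 − 581.3449| = CHF 18.96 per share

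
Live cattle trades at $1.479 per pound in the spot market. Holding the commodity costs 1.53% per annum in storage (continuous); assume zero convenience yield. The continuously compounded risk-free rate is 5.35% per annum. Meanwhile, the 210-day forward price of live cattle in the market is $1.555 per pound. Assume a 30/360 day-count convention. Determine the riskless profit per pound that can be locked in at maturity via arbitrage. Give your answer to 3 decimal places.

$0.015 per pound

Fair forward: F* = S·e^(carry·T), with carry = (r + u) = 0.0535 + 0.0153 = 0.0688
F* = 1.479 · e^(0.0688 × 210/360) = 1.479 · e^0.040133 = 1.479 × 1.040949 = $1.5396
Market $1.555 > fair $1.5396: forward overpriced → cash-and-carry (buy spot, short the forward).
At maturity, profit = |F_mkt − F*| = |1.555 − 1.5396| = $0.015 per pound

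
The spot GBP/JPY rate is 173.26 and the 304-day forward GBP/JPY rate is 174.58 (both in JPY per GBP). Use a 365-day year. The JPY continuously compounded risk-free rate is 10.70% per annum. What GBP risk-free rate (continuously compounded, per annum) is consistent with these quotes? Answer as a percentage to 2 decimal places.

9.79%

F = S·e^((r_JPY − r_GBP)T) ⇒ r_GBP = r_JPY − ln(F/S)/T
ln(174.58/173.26) = 0.007590; /(304/365) = 0.009113
r_GBP = 0.1070 − 0.009113 = 0.097887
r_GBP = 9.79%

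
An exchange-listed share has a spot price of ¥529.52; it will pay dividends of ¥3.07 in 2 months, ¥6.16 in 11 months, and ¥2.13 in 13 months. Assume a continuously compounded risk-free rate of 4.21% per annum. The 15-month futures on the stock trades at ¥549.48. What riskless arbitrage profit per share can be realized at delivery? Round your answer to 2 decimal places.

¥2.95 per share

PV(dividends) I = 3.07·e^(−0.0421·2/12) + 6.16·e^(−0.0421·11/12) + 2.13·e^(−0.0421·13/12) = 11.0104
Fair futures F* = (S − I)·e^(rT) = (529.52 − 11.0104)·e^0.052625 = 518.5096 × 1.054034 = 546.5267
Market ¥549.48 > fair 546.5267: forward overpriced → cash-and-carry (borrow at r, buy the stock and collect the dividends, short the forward).
Profit at T = |F_mkt − F*| = |549.48 − 546.5267| = ¥2.95 per share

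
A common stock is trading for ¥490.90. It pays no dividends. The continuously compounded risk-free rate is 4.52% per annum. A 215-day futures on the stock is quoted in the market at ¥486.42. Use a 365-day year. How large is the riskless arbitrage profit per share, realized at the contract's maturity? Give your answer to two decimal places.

¥17.73 per share

Fair futures: F* = S·e^(carry·T), with carry = r = 0.0452
F* = 490.90 · e^(0.0452 × 215/365) = 490.90 · e^0.026625 = 490.90 × 1.026983 = ¥504.1460
Market ¥486.42 < fair ¥504.1460: forward underpriced → reverse cash-and-carry (short spot, go long the forward).
At maturity, profit = |F_mkt − F*| = |486.42 − 504.1460| = ¥17.73 per share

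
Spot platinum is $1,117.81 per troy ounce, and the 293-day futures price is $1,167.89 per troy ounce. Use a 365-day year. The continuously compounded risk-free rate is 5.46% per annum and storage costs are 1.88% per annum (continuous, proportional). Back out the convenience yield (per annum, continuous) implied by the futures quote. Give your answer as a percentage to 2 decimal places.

1.88%

F = S·e^((r+u−y)T) ⇒ (r+u−y) = ln(F/S)/T
ln(1167.89/1117.81) = 0.043827; /T ⇒ 0.054597
y = r + u − ln(F/S)/T = 0.0546 + 0.0188 − 0.054597 = 0.018803
y = 1.88%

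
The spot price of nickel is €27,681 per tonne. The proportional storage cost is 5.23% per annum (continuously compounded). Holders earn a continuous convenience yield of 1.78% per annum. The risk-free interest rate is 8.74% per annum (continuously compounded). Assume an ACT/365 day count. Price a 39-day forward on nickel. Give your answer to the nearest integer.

Net carry = r + u − y = 0.0874 + 0.0523 − 0.0178 = 0.1219
F = S·e^((r+u−y)T) = 27681 · e^(0.1219 × 39/365) = 27681 · e^0.013025
= 27681 × 1.013110 = €28,044 per tonne

€28,044 per tonne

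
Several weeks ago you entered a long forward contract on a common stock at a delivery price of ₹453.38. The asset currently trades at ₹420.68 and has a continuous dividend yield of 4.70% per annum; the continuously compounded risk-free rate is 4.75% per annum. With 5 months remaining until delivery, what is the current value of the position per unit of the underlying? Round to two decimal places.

-₹31.97

Current fair forward for the remaining 5 months: F = S·e^((r − q)·T), (r − q) = 0.0475 − 0.0470 = 0.0005
F = 420.68 · e^(0.0005 × 5/12) = 420.68 × 1.000208 = 420.7675
Value of long forward = (F − K)·e^(−rT) = (420.7675 − 453.38) · e^(−0.0475·5/12)
= -32.6125 × 0.980403 = -31.97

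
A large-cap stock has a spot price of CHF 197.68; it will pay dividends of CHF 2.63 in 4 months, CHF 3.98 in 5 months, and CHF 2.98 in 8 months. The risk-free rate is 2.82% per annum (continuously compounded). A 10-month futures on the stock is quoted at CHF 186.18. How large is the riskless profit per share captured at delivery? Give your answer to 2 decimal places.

PV(dividends) I = 2.63·e^(−0.0282·4/12) + 3.98·e^(−0.0282·5/12) + 2.98·e^(−0.0282·8/12) = 9.4634
Fair futures F* = (S − I)·e^(rT) = (197.68 − 9.4634)·e^0.023500 = 188.2166 × 1.023778 = 192.6920
Market CHF 186.18 < fair 192.6920: forward underpriced → reverse cash-and-carry (short the stock, invest proceeds at r, pay the dividends, go long the forward).
Profit at T = |F_mkt − F*| = |186.18 − 192.6920| = CHF 6.51 per share

CHF 6.51 per share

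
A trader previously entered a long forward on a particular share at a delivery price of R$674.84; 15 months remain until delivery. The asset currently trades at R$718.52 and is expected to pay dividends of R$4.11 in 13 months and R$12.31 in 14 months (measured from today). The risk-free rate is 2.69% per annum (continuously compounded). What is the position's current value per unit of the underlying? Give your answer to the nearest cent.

R$50.07

PV(remaining dividends) I = 4.11·e^(−0.0269·13/12) + 12.31·e^(−0.0269·14/12) = 15.9216
Current forward F = (S − I)·e^(rT) = (718.52 − 15.9216)·e^(0.0269·15/12) = 702.5984 × 1.034197 = 726.6252
Value (long) = (F − K)·e^(−rT) = (726.6252 − 674.84) × 0.966934 = 50.0729
Value = R$50.07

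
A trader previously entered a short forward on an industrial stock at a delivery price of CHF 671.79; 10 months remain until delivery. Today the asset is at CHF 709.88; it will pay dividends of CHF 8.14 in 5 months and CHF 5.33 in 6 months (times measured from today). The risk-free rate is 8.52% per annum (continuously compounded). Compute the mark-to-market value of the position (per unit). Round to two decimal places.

-CHF 71.17

PV(remaining dividends) I = 8.14·e^(−0.0852·5/12) + 5.33·e^(−0.0852·6/12) = 12.9638
Current forward F = (S − I)·e^(rT) = (709.88 − 12.9638)·e^(0.0852·10/12) = 696.9162 × 1.073581 = 748.1960
Value (long) = (F − K)·e^(−rT) = (748.1960 − 671.79) × 0.931462 = 71.1693
Short position value = −(long value) = -CHF 71.17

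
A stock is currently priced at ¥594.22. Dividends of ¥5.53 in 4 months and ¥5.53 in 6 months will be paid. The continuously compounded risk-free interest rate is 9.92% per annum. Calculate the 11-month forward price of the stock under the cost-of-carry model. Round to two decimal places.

PV(dividends) I = 5.53·e^(−0.0992·4/12) + 5.53·e^(−0.0992·6/12)
I = 5.3501 + 5.2624 = 10.6125
F = (S − I)·e^(rT) = (594.22 − 10.6125) · e^(0.0992·11/12)
= 583.6075 · e^0.090933 = 583.6075 × 1.095196 = ¥639.16

¥639.16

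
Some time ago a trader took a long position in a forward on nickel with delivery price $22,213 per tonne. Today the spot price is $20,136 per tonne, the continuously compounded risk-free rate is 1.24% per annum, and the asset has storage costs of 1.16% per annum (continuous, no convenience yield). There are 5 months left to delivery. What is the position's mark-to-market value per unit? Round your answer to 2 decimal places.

-$1864.97 per tonne

Current fair forward for the remaining 5 months: F = S·e^((r + u)·T), (r + u) = 0.0124 + 0.0116 = 0.0240
F = 20136 · e^(0.0240 × 5/12) = 20136 × 1.01005017 = 20338.3702
Value of long forward = (F − K)·e^(−rT) = (20338.3702 − 22213) · e^(−0.0124·5/12)
= -1874.6298 × 0.99484666 = -1864.97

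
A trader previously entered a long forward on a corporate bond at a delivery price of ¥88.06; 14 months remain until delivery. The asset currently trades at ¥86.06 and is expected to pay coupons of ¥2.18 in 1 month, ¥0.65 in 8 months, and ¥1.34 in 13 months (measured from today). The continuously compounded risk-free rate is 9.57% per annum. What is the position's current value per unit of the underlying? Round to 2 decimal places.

PV(remaining coupons) I = 2.18·e^(−0.0957·1/12) + 0.65·e^(−0.0957·8/12) + 1.34·e^(−0.0957·13/12) = 3.9805
Current forward F = (S − I)·e^(rT) = (86.06 − 3.9805)·e^(0.0957·14/12) = 82.0795 × 1.118121 = 91.7748
Value (long) = (F − K)·e^(−rT) = (91.7748 − 88.06) × 0.894357 = 3.3224
Value = ¥3.32

¥3.32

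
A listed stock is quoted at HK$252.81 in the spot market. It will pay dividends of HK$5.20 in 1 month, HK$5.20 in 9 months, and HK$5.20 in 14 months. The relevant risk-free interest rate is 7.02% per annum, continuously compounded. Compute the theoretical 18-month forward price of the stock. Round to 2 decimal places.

HK$264.34

PV(dividends) I = 5.20·e^(−0.0702·1/12) + 5.20·e^(−0.0702·9/12) + 5.20·e^(−0.0702·14/12)
I = 5.1697 + 4.9333 + 4.7911 = 14.8941
F = (S − I)·e^(rT) = (252.81 − 14.8941) · e^(0.0702·18/12)
= 237.9159 · e^0.105300 = 237.9159 × 1.111044 = HK$264.34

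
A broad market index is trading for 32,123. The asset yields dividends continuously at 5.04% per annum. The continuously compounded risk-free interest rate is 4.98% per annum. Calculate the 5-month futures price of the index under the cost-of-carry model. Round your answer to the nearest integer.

F = S·e^((r − q)T) = 32123 · e^((0.0498 − 0.0504) × 5/12)
= 32123 · e^-0.000250 = 32123 × 0.999750
F = 32,115

32,115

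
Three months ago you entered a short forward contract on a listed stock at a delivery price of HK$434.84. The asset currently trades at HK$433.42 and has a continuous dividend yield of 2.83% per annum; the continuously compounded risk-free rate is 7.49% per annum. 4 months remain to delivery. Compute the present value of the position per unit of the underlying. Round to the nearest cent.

-HK$5.23

Current fair forward for the remaining 4 months: F = S·e^((r − q)·T), (r − q) = 0.0749 − 0.0283 = 0.0466
F = 433.42 · e^(0.0466 × 4/12) = 433.42 × 1.015655 = 440.2052
Value of long forward = (F − K)·e^(−rT) = (440.2052 − 434.84) · e^(−0.0749·4/12)
= 5.3652 × 0.975342 = 5.23
Short position value = −(long value) = -HK$5.23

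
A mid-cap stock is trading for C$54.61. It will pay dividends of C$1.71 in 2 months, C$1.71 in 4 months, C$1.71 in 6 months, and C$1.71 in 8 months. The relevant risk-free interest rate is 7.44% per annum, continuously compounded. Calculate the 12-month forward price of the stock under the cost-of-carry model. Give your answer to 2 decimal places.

C$51.68

PV(dividends) I = 1.71·e^(−0.0744·2/12) + 1.71·e^(−0.0744·4/12) + 1.71·e^(−0.0744·6/12) + 1.71·e^(−0.0744·8/12)
I = 1.6889 + 1.6681 + 1.6476 + 1.6273 = 6.6319
F = (S − I)·e^(rT) = (54.61 − 6.6319) · e^(0.0744·12/12)
= 47.9781 · e^0.074400 = 47.9781 × 1.077238 = C$51.68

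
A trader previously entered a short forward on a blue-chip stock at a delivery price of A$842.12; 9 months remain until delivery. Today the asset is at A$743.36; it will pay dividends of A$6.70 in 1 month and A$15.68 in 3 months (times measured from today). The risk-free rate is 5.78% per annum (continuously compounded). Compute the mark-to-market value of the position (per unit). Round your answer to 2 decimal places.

A$85.16

PV(remaining dividends) I = 6.70·e^(−0.0578·1/12) + 15.68·e^(−0.0578·3/12) = 22.1229
Current forward F = (S − I)·e^(rT) = (743.36 − 22.1229)·e^(0.0578·9/12) = 721.2371 × 1.044303 = 753.1901
Value (long) = (F − K)·e^(−rT) = (753.1901 − 842.12) × 0.957576 = -85.1571
Short position value = −(long value) = A$85.16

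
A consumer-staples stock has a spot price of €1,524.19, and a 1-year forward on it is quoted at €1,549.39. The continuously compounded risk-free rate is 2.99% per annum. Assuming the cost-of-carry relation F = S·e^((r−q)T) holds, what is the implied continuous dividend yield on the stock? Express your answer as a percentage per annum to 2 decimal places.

1.35%

From F = S·e^((r−q)T): (r − q) = ln(F/S)/T
ln(1549.39/1524.19) = ln(1.016533) = 0.016398
(r − q) = 0.016398 / (1) = 0.016398
q = r − ln(F/S)/T = 0.0299 − 0.016398 = 0.013502
q = 1.35%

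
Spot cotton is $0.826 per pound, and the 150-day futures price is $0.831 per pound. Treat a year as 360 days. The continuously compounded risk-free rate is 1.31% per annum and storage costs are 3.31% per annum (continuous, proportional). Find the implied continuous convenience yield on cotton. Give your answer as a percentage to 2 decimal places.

3.17%

F = S·e^((r+u−y)T) ⇒ (r+u−y) = ln(F/S)/T
ln(0.831/0.826) = 0.006035; /T ⇒ 0.014484
y = r + u − ln(F/S)/T = 0.0131 + 0.0331 − 0.014484 = 0.031716
y = 3.17%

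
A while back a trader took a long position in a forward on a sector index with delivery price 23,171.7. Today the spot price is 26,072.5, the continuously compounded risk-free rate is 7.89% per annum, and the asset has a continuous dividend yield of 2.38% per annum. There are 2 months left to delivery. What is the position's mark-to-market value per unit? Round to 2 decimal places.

3100.30

Current fair forward for the remaining 2 months: F = S·e^((r − q)·T), (r − q) = 0.0789 − 0.0238 = 0.0551
F = 26072.5 · e^(0.0551 × 2/12) = 26072.5 × 1.00922563 = 26313.0352
Value of long forward = (F − K)·e^(−rT) = (26313.0352 − 23171.7) · e^(−0.0789·2/12)
= 3141.3352 × 0.98693608 = 3100.30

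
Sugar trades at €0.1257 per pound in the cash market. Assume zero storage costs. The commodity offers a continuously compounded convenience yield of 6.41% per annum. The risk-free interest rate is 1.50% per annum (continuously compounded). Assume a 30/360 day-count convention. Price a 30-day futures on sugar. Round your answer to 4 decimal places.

€0.1252 per pound

Net carry = r + u − y = 0.0150 + 0.0000 − 0.0641 = -0.0491
F = S·e^((r+u−y)T) = 0.1257 · e^(-0.0491 × 30/360) = 0.1257 · e^-0.004092
= 0.1257 × 0.995916 = €0.1252 per pound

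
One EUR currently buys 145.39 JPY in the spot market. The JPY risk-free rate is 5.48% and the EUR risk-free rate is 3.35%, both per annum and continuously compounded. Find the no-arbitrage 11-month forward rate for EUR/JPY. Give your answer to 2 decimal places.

148.26

F = S·e^((r_JPY − r_EUR)T) = 145.39 · e^((0.0548 − 0.0335) × 11/12)
= 145.39 · e^0.019525 = 145.39 × 1.019717
F = 148.26 JPY per EUR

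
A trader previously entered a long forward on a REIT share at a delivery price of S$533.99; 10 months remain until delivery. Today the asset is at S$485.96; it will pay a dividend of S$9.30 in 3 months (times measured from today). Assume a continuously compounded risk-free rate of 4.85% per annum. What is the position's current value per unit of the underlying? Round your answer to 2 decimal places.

PV(remaining dividends) I = 9.30·e^(−0.0485·3/12) = 9.1879
Current forward F = (S − I)·e^(rT) = (485.96 − 9.1879)·e^(0.0485·10/12) = 476.7721 × 1.041245 = 496.4366
Value (long) = (F − K)·e^(−rT) = (496.4366 − 533.99) × 0.960389 = -36.0659
Value = -S$36.07

-S$36.07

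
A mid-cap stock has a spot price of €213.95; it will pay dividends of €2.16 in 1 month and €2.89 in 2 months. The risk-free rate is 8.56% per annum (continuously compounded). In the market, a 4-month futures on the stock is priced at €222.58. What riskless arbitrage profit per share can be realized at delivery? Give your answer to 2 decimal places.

€7.58 per share

PV(dividends) I = 2.16·e^(−0.0856·1/12) + 2.89·e^(−0.0856·2/12) = 4.9937
Fair futures F* = (S − I)·e^(rT) = (213.95 − 4.9937)·e^0.028533 = 208.9563 × 1.028944 = 215.0043
Market €222.58 > fair 215.0043: forward overpriced → cash-and-carry (borrow at r, buy the stock and collect the dividends, short the forward).
Profit at T = |F_mkt − F*| = |222.58 − 215.0043| = €7.58 per share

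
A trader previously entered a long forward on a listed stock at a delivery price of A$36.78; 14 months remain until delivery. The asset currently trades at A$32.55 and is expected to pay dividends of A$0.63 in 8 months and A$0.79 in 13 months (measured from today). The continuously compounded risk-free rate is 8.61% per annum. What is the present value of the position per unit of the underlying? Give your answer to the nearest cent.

-A$2.03

PV(remaining dividends) I = 0.63·e^(−0.0861·8/12) + 0.79·e^(−0.0861·13/12) = 1.3145
Current forward F = (S − I)·e^(rT) = (32.55 − 1.3145)·e^(0.0861·14/12) = 31.2355 × 1.105668 = 34.5361
Value (long) = (F − K)·e^(−rT) = (34.5361 − 36.78) × 0.904430 = -2.0295
Value = -A$2.03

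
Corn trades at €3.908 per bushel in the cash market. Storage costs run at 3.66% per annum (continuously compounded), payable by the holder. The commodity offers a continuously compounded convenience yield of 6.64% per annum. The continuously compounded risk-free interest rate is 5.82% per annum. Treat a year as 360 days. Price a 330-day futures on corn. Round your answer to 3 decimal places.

Net carry = r + u − y = 0.0582 + 0.0366 − 0.0664 = 0.0284
F = S·e^((r+u−y)T) = 3.908 · e^(0.0284 × 330/360) = 3.908 · e^0.026033
= 3.908 × 1.026375 = €4.011 per bushel

€4.011 per bushel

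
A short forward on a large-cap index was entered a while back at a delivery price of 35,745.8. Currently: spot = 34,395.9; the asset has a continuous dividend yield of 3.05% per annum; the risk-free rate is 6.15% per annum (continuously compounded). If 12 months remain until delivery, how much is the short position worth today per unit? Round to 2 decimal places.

Current fair forward for the remaining 12 months: F = S·e^((r − q)·T), (r − q) = 0.0615 − 0.0305 = 0.0310
F = 34395.9 · e^(0.0310 × 12/12) = 34395.9 × 1.03148550 = 35478.8721
Value of long forward = (F − K)·e^(−rT) = (35478.8721 − 35745.8) · e^(−0.0615·12/12)
= -266.9279 × 0.94035295 = -251.01
Short position value = −(long value) = 251.01

251.01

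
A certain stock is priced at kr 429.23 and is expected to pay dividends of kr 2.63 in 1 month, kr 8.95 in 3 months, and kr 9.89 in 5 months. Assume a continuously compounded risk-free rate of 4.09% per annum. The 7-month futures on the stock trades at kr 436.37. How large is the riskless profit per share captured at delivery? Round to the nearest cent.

kr 18.49 per share

PV(dividends) I = 2.63·e^(−0.0409·1/12) + 8.95·e^(−0.0409·3/12) + 9.89·e^(−0.0409·5/12) = 21.2029
Fair futures F* = (S − I)·e^(rT) = (429.23 − 21.2029)·e^0.023858 = 408.0271 × 1.024145 = 417.8789
Market kr 436.37 > fair 417.8789: forward overpriced → cash-and-carry (borrow at r, buy the stock and collect the dividends, short the forward).
Profit at T = |F_mkt − F*| = |436.37 − 417.8789| = kr 18.49 per share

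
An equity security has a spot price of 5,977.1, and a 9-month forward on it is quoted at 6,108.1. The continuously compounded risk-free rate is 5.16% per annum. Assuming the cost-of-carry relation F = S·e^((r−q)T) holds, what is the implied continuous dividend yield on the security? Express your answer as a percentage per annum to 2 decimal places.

2.27%

From F = S·e^((r−q)T): (r − q) = ln(F/S)/T
ln(6108.1/5977.1) = ln(1.021917) = 0.021680
(r − q) = 0.021680 / (9/12) = 0.028907
q = r − ln(F/S)/T = 0.0516 − 0.028907 = 0.022693
q = 2.27%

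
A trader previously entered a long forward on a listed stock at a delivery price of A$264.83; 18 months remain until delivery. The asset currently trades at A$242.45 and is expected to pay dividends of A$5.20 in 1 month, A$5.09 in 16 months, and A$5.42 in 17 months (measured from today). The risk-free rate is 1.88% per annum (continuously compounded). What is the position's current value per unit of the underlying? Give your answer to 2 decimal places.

PV(remaining dividends) I = 5.20·e^(−0.0188·1/12) + 5.09·e^(−0.0188·16/12) + 5.42·e^(−0.0188·17/12) = 15.4334
Current forward F = (S − I)·e^(rT) = (242.45 − 15.4334)·e^(0.0188·18/12) = 227.0166 × 1.028601 = 233.5095
Value (long) = (F − K)·e^(−rT) = (233.5095 − 264.83) × 0.972194 = -30.4496
Value = -A$30.45

-A$30.45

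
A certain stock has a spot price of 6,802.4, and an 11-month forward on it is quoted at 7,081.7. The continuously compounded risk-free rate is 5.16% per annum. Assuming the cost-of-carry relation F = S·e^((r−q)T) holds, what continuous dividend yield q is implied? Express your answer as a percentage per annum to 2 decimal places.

From F = S·e^((r−q)T): (r − q) = ln(F/S)/T
ln(7081.7/6802.4) = ln(1.041059) = 0.040238
(r − q) = 0.040238 / (11/12) = 0.043896
q = r − ln(F/S)/T = 0.0516 − 0.043896 = 0.007704
q = 0.77%

0.77%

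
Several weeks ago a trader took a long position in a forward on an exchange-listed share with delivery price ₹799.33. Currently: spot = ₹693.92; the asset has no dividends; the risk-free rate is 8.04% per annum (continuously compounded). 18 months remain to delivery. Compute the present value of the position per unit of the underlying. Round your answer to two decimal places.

Current fair forward for the remaining 18 months: F = S·e^(r·T), r = 0.0804
F = 693.92 · e^(0.0804 × 18/12) = 693.92 × 1.128174 = 782.8625
Value of long forward = (F − K)·e^(−rT) = (782.8625 − 799.33) · e^(−0.0804·18/12)
= -16.4675 × 0.886388 = -14.60

-₹14.60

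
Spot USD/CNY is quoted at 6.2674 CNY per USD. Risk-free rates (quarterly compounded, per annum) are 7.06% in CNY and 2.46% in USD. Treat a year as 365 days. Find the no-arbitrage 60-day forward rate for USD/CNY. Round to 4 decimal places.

By covered interest parity, F = S · (1+r_CNY/4)^(4T) / (1+r_USD/4)^(4T)
= 6.2674 × 1.011571 / 1.004040 = 6.2674 × 1.007501
F = 6.3144 CNY per USD

6.3144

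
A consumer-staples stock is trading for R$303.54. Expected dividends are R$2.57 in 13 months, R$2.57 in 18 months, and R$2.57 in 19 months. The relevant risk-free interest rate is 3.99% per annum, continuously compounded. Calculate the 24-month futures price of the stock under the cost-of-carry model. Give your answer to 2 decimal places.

R$320.85

PV(dividends) I = 2.57·e^(−0.0399·13/12) + 2.57·e^(−0.0399·18/12) + 2.57·e^(−0.0399·19/12)
I = 2.4613 + 2.4207 + 2.4127 = 7.2947
F = (S − I)·e^(rT) = (303.54 − 7.2947) · e^(0.0399·24/12)
= 296.2453 · e^0.079800 = 296.2453 × 1.083070 = R$320.85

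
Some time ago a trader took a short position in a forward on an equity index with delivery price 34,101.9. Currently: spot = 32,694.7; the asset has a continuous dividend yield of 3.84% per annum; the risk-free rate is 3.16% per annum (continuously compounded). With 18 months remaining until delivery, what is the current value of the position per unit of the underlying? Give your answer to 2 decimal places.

Current fair forward for the remaining 18 months: F = S·e^((r − q)·T), (r − q) = 0.0316 − 0.0384 = -0.0068
F = 32694.7 · e^(-0.0068 × 18/12) = 32694.7 × 0.98985184 = 32362.9090
Value of long forward = (F − K)·e^(−rT) = (32362.9090 − 34101.9) · e^(−0.0316·18/12)
= -1738.9910 × 0.95370584 = -1658.49
Short position value = −(long value) = 1658.49

1658.49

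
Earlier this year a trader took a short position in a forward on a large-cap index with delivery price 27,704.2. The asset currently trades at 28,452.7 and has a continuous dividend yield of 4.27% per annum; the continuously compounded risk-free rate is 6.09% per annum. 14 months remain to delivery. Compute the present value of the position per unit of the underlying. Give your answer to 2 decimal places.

Current fair forward for the remaining 14 months: F = S·e^((r − q)·T), (r − q) = 0.0609 − 0.0427 = 0.0182
F = 28452.7 · e^(0.0182 × 14/12) = 28452.7 × 1.02146036 = 29063.3052
Value of long forward = (F − K)·e^(−rT) = (29063.3052 − 27704.2) · e^(−0.0609·14/12)
= 1359.1052 × 0.93141532 = 1265.89
Short position value = −(long value) = -1265.89

-1265.89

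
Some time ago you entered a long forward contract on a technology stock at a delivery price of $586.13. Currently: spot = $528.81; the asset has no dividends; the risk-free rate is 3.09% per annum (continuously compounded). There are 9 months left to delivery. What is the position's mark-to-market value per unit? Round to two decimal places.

-$43.89

Current fair forward for the remaining 9 months: F = S·e^(r·T), r = 0.0309
F = 528.81 · e^(0.0309 × 9/12) = 528.81 × 1.023446 = 541.2085
Value of long forward = (F − K)·e^(−rT) = (541.2085 − 586.13) · e^(−0.0309·9/12)
= -44.9215 × 0.977091 = -43.89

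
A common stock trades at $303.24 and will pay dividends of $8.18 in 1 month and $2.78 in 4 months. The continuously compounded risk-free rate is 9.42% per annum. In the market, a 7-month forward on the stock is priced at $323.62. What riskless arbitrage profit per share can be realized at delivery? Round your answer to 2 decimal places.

PV(dividends) I = 8.18·e^(−0.0942·1/12) + 2.78·e^(−0.0942·4/12) = 10.8101
Fair forward F* = (S − I)·e^(rT) = (303.24 − 10.8101)·e^0.054950 = 292.4299 × 1.056488 = 308.9487
Market $323.62 > fair 308.9487: forward overpriced → cash-and-carry (borrow at r, buy the stock and collect the dividends, short the forward).
Profit at T = |F_mkt − F*| = |323.62 − 308.9487| = $14.67 per share

$14.67 per share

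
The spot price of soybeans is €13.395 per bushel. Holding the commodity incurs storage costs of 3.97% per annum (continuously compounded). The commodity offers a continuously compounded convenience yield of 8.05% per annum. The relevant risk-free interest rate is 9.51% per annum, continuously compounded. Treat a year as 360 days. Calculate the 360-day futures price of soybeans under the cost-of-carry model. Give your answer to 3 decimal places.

€14.142 per bushel

Net carry = r + u − y = 0.0951 + 0.0397 − 0.0805 = 0.0543
F = S·e^((r+u−y)T) = 13.395 · e^(0.0543 × 360/360) = 13.395 · e^0.054300
= 13.395 × 1.055801 = €14.142 per bushel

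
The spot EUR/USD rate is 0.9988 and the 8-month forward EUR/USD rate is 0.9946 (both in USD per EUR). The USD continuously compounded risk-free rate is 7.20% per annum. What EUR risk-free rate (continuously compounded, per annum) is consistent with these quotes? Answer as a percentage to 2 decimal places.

F = S·e^((r_USD − r_EUR)T) ⇒ r_EUR = r_USD − ln(F/S)/T
ln(0.9946/0.9988) = -0.004214; /(8/12) = -0.006321
r_EUR = 0.0720 + 0.006321 = 0.078321
r_EUR = 7.83%

7.83%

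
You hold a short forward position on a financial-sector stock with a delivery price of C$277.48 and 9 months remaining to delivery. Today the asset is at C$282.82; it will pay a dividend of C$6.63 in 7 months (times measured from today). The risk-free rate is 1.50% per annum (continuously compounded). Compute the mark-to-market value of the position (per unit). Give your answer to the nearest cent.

PV(remaining dividends) I = 6.63·e^(−0.0150·7/12) = 6.5722
Current forward F = (S − I)·e^(rT) = (282.82 − 6.5722)·e^(0.0150·9/12) = 276.2478 × 1.011314 = 279.3733
Value (long) = (F − K)·e^(−rT) = (279.3733 − 277.48) × 0.988813 = 1.8721
Short position value = −(long value) = -C$1.87

-C$1.87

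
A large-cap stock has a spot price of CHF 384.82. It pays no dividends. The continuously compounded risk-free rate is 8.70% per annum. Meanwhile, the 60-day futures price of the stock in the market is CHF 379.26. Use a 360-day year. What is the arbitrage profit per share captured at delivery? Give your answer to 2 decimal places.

Fair futures: F* = S·e^(carry·T), with carry = r = 0.0870
F* = 384.82 · e^(0.0870 × 60/360) = 384.82 · e^0.014500 = 384.82 × 1.014606 = CHF 390.4407
Market CHF 379.26 < fair CHF 390.4407: forward underpriced → reverse cash-and-carry (short spot, go long the forward).
At maturity, profit = |F_mkt − F*| = |379.26 − 390.4407| = CHF 11.18 per share

CHF 11.18 per share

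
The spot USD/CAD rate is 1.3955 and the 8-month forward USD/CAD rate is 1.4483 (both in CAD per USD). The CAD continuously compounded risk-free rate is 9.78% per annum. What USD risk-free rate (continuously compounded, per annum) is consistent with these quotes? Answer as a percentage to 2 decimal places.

4.21%

F = S·e^((r_CAD − r_USD)T) ⇒ r_USD = r_CAD − ln(F/S)/T
ln(1.4483/1.3955) = 0.037138; /(8/12) = 0.055707
r_USD = 0.0978 − 0.055707 = 0.042093
r_USD = 4.21%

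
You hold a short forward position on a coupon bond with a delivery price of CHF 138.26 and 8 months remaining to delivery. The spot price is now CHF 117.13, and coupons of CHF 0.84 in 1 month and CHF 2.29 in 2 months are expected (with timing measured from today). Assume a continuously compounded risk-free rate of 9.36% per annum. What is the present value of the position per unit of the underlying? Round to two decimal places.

CHF 15.85

PV(remaining coupons) I = 0.84·e^(−0.0936·1/12) + 2.29·e^(−0.0936·2/12) = 3.0880
Current forward F = (S − I)·e^(rT) = (117.13 − 3.0880)·e^(0.0936·8/12) = 114.0420 × 1.064388 = 121.3849
Value (long) = (F − K)·e^(−rT) = (121.3849 − 138.26) × 0.939507 = -15.8543
Short position value = −(long value) = CHF 15.85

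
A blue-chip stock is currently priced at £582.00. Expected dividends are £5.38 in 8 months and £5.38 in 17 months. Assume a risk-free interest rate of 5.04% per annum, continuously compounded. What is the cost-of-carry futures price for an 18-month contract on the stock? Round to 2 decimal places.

£616.69

PV(dividends) I = 5.38·e^(−0.0504·8/12) + 5.38·e^(−0.0504·17/12)
I = 5.2022 + 5.0093 = 10.2115
F = (S − I)·e^(rT) = (582.00 − 10.2115) · e^(0.0504·18/12)
= 571.7885 · e^0.075600 = 571.7885 × 1.078531 = £616.69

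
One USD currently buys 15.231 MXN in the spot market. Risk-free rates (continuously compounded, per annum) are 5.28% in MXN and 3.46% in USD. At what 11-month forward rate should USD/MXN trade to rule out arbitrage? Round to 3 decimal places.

15.487

F = S·e^((r_MXN − r_USD)T) = 15.231 · e^((0.0528 − 0.0346) × 11/12)
= 15.231 · e^0.016683 = 15.231 × 1.016823
F = 15.487 MXN per USD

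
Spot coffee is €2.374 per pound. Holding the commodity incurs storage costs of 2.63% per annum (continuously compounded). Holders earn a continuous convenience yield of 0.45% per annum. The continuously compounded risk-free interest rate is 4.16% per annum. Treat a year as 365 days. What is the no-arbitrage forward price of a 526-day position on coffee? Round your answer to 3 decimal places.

€2.601 per pound

Net carry = r + u − y = 0.0416 + 0.0263 − 0.0045 = 0.0634
F = S·e^((r+u−y)T) = 2.374 · e^(0.0634 × 526/365) = 2.374 · e^0.091365
= 2.374 × 1.095669 = €2.601 per pound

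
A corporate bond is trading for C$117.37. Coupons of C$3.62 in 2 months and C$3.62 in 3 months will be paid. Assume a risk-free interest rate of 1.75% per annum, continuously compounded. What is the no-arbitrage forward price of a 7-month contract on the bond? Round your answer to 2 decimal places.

PV(coupons) I = 3.62·e^(−0.0175·2/12) + 3.62·e^(−0.0175·3/12)
I = 3.6095 + 3.6042 = 7.2137
F = (S − I)·e^(rT) = (117.37 − 7.2137) · e^(0.0175·7/12)
= 110.1563 · e^0.010208 = 110.1563 × 1.010260 = C$111.29

C$111.29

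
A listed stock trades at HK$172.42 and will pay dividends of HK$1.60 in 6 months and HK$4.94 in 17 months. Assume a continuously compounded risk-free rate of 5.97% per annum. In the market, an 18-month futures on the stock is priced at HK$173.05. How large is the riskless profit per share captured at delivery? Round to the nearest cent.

HK$8.86 per share

PV(dividends) I = 1.60·e^(−0.0597·6/12) + 4.94·e^(−0.0597·17/12) = 6.0923
Fair futures F* = (S − I)·e^(rT) = (172.42 − 6.0923)·e^0.089550 = 166.3277 × 1.093682 = 181.9096
Market HK$173.05 < fair 181.9096: forward underpriced → reverse cash-and-carry (short the stock, invest proceeds at r, pay the dividends, go long the forward).
Profit at T = |F_mkt − F*| = |173.05 − 181.9096| = HK$8.86 per share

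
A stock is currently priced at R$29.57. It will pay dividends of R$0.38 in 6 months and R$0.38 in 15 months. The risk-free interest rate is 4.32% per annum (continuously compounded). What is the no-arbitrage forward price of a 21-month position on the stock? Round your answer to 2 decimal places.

R$31.10

PV(dividends) I = 0.38·e^(−0.0432·6/12) + 0.38·e^(−0.0432·15/12)
I = 0.3719 + 0.3600 = 0.7319
F = (S − I)·e^(rT) = (29.57 − 0.7319) · e^(0.0432·21/12)
= 28.8381 · e^0.075600 = 28.8381 × 1.078531 = R$31.10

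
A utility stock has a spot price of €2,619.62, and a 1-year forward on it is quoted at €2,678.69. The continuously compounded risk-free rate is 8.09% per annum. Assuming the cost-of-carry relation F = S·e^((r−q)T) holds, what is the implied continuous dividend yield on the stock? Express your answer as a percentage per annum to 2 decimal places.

5.86%

From F = S·e^((r−q)T): (r − q) = ln(F/S)/T
ln(2678.69/2619.62) = ln(1.022549) = 0.022299
(r − q) = 0.022299 / (1) = 0.022299
q = r − ln(F/S)/T = 0.0809 − 0.022299 = 0.058601
q = 5.86%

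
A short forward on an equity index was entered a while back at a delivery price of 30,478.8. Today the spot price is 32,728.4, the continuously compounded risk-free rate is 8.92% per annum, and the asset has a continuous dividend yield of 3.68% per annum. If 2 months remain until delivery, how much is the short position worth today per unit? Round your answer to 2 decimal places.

Current fair forward for the remaining 2 months: F = S·e^((r − q)·T), (r − q) = 0.0892 − 0.0368 = 0.0524
F = 32728.4 · e^(0.0524 × 2/12) = 32728.4 × 1.00877158 = 33015.4798
Value of long forward = (F − K)·e^(−rT) = (33015.4798 − 30478.8) · e^(−0.0892·2/12)
= 2536.6798 × 0.98524330 = 2499.25
Short position value = −(long value) = -2499.25

-2499.25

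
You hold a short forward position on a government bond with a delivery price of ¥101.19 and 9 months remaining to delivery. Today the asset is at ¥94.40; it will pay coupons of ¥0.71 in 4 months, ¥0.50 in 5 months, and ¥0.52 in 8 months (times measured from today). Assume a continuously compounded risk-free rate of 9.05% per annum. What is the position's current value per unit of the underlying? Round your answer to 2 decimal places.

PV(remaining coupons) I = 0.71·e^(−0.0905·4/12) + 0.50·e^(−0.0905·5/12) + 0.52·e^(−0.0905·8/12) = 1.6600
Current forward F = (S − I)·e^(rT) = (94.40 − 1.6600)·e^(0.0905·9/12) = 92.7400 × 1.070232 = 99.2533
Value (long) = (F − K)·e^(−rT) = (99.2533 − 101.19) × 0.934377 = -1.8096
Short position value = −(long value) = ¥1.81

¥1.81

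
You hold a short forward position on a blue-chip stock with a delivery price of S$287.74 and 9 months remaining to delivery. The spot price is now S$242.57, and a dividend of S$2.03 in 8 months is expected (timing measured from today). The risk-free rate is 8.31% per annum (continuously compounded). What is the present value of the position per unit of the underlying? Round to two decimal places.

S$29.70

PV(remaining dividends) I = 2.03·e^(−0.0831·8/12) = 1.9206
Current forward F = (S − I)·e^(rT) = (242.57 − 1.9206)·e^(0.0831·9/12) = 240.6494 × 1.064308 = 256.1251
Value (long) = (F − K)·e^(−rT) = (256.1251 − 287.74) × 0.939577 = -29.7046
Short position value = −(long value) = S$29.70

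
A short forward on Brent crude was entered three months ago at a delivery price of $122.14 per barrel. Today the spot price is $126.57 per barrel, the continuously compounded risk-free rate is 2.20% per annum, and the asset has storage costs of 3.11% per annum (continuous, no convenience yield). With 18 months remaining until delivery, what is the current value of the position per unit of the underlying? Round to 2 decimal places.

Current fair forward for the remaining 18 months: F = S·e^((r + u)·T), (r + u) = 0.0220 + 0.0311 = 0.0531
F = 126.57 · e^(0.0531 × 18/12) = 126.57 × 1.082908 = 137.0637
Value of long forward = (F − K)·e^(−rT) = (137.0637 − 122.14) · e^(−0.0220·18/12)
= 14.9237 × 0.967539 = 14.44
Short position value = −(long value) = -$14.44

-$14.44 per barrel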